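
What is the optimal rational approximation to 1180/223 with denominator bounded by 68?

127/24

Expand x = 1180/223 as a continued fraction with the Euclidean algorithm:
  1180 = 5*223 + 65, so a_0 = 5.
  223 = 3*65 + 28, so a_1 = 3.
  65 = 2*28 + 9, so a_2 = 2.
  28 = 3*9 + 1, so a_3 = 3.
  9 = 9*1 + 0, so a_4 = 9.
so x = [5; 3, 2, 3, 9].
Convergents (p_i = a_i*p_{i-1} + p_{i-2}, q_i = a_i*q_{i-1} + q_{i-2} with p_{-2}=0, p_{-1}=1, q_{-2}=1, q_{-1}=0), until the denominator exceeds 68:
  i=0: a_0=5, p_0 = 5*1 + 0 = 5, q_0 = 5*0 + 1 = 1.
  i=1: a_1=3, p_1 = 3*5 + 1 = 16, q_1 = 3*1 + 0 = 3.
  i=2: a_2=2, p_2 = 2*16 + 5 = 37, q_2 = 2*3 + 1 = 7.
  i=3: a_3=3, p_3 = 3*37 + 16 = 127, q_3 = 3*7 + 3 = 24.
  i=4: a_4=9, p_4 = 9*127 + 37 = 1180, q_4 = 9*24 + 7 = 223.
q_4 = 223 > 68, so the last convergent with denominator <= 68 is p_3/q_3 = 127/24.
The closest fraction with denominator <= 68 is either p_3/q_3 or the intermediate fraction (k*p_3 + p_2)/(k*q_3 + q_2) with the largest k >= 1 whose denominator stays <= 68; these approach x as k grows, and every other convergent or intermediate fraction in range is farther away.
Largest k: floor((68 - q_2)/q_3) = floor((68 - 7)/24) = 2.
That gives (2*127 + 37)/(2*24 + 7) = 291/55.
Compare the errors: |x - 127/24| = |1180*24 - 127*223|/(223*24) = 1/5352, and |x - 291/55| = |1180*55 - 291*223|/(223*55) = 7/12265.
Cross-multiplying, 1*12265 = 12265 < 37464 = 7*5352, so 1/5352 is smaller: the convergent 127/24 is closer to x than 291/55.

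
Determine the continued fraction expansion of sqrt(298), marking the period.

Write x_i = (sqrt(298) + m_i)/d_i with (m_0, d_0) = (0, 1). a_0 = floor(sqrt(298)) = 17, since 17^2 = 289 <= 298 < 324 = 18^2.
Iterate m_{i+1} = d_i*a_i - m_i, d_{i+1} = (298 - m_{i+1}^2)/d_i, a_{i+1} = floor((a_0 + m_{i+1})/d_{i+1}):
  m_1 = 1*17 - 0 = 17, d_1 = (298 - 17^2)/1 = 9/1 = 9, a_1 = floor((17 + 17)/9) = 3.
  m_2 = 9*3 - 17 = 10, d_2 = (298 - 10^2)/9 = 198/9 = 22, a_2 = floor((17 + 10)/22) = 1.
  m_3 = 22*1 - 10 = 12, d_3 = (298 - 12^2)/22 = 154/22 = 7, a_3 = floor((17 + 12)/7) = 4.
  m_4 = 7*4 - 12 = 16, d_4 = (298 - 16^2)/7 = 42/7 = 6, a_4 = floor((17 + 16)/6) = 5.
  m_5 = 6*5 - 16 = 14, d_5 = (298 - 14^2)/6 = 102/6 = 17, a_5 = floor((17 + 14)/17) = 1.
  m_6 = 17*1 - 14 = 3, d_6 = (298 - 3^2)/17 = 289/17 = 17, a_6 = floor((17 + 3)/17) = 1.
  m_7 = 17*1 - 3 = 14, d_7 = (298 - 14^2)/17 = 102/17 = 6, a_7 = floor((17 + 14)/6) = 5.
  m_8 = 6*5 - 14 = 16, d_8 = (298 - 16^2)/6 = 42/6 = 7, a_8 = floor((17 + 16)/7) = 4.
  m_9 = 7*4 - 16 = 12, d_9 = (298 - 12^2)/7 = 154/7 = 22, a_9 = floor((17 + 12)/22) = 1.
  m_10 = 22*1 - 12 = 10, d_10 = (298 - 10^2)/22 = 198/22 = 9, a_10 = floor((17 + 10)/9) = 3.
  m_11 = 9*3 - 10 = 17, d_11 = (298 - 17^2)/9 = 9/9 = 1, a_11 = floor((17 + 17)/1) = 34.
  m_12 = 1*34 - 17 = 17, d_12 = (298 - 17^2)/1 = 9/1 = 9: (m_12, d_12) = (m_1, d_1) = (17, 9), so from here the quotients repeat a_1, ..., a_11; the period length is 11.
Hence the expansion of sqrt(298) is a_0 = 17 followed by the repeating block 3, 1, 4, 5, 1, 1, 5, 4, 1, 3, 34 (period 11).

[17; (3, 1, 4, 5, 1, 1, 5, 4, 1, 3, 34)]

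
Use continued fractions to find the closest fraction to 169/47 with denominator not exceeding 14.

Expand x = 169/47 as a continued fraction with the Euclidean algorithm:
  169 = 3*47 + 28, so a_0 = 3.
  47 = 1*28 + 19, so a_1 = 1.
  28 = 1*19 + 9, so a_2 = 1.
  19 = 2*9 + 1, so a_3 = 2.
  9 = 9*1 + 0, so a_4 = 9.
so x = [3; 1, 1, 2, 9].
Convergents (p_i = a_i*p_{i-1} + p_{i-2}, q_i = a_i*q_{i-1} + q_{i-2} with p_{-2}=0, p_{-1}=1, q_{-2}=1, q_{-1}=0), until the denominator exceeds 14:
  i=0: a_0=3, p_0 = 3*1 + 0 = 3, q_0 = 3*0 + 1 = 1.
  i=1: a_1=1, p_1 = 1*3 + 1 = 4, q_1 = 1*1 + 0 = 1.
  i=2: a_2=1, p_2 = 1*4 + 3 = 7, q_2 = 1*1 + 1 = 2.
  i=3: a_3=2, p_3 = 2*7 + 4 = 18, q_3 = 2*2 + 1 = 5.
  i=4: a_4=9, p_4 = 9*18 + 7 = 169, q_4 = 9*5 + 2 = 47.
q_4 = 47 > 14, so the last convergent with denominator <= 14 is p_3/q_3 = 18/5.
The closest fraction with denominator <= 14 is either p_3/q_3 or the intermediate fraction (k*p_3 + p_2)/(k*q_3 + q_2) with the largest k >= 1 whose denominator stays <= 14; these approach x as k grows, and every other convergent or intermediate fraction in range is farther away.
Largest k: floor((14 - q_2)/q_3) = floor((14 - 2)/5) = 2.
That gives (2*18 + 7)/(2*5 + 2) = 43/12.
Compare the errors: |x - 18/5| = |169*5 - 18*47|/(47*5) = 1/235, and |x - 43/12| = |169*12 - 43*47|/(47*12) = 7/564.
Cross-multiplying, 1*564 = 564 < 1645 = 7*235, so 1/235 is smaller: the convergent 18/5 is closer to x than 43/12.

18/5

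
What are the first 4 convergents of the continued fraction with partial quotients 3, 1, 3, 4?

3/1, 4/1, 15/4, 64/17

Using the convergent recurrence p_i = a_i*p_{i-1} + p_{i-2}, q_i = a_i*q_{i-1} + q_{i-2} with p_{-2}=0, p_{-1}=1, q_{-2}=1, q_{-1}=0:
  i=0: a_0=3, p_0 = 3*1 + 0 = 3, q_0 = 3*0 + 1 = 1.
  i=1: a_1=1, p_1 = 1*3 + 1 = 4, q_1 = 1*1 + 0 = 1.
  i=2: a_2=3, p_2 = 3*4 + 3 = 15, q_2 = 3*1 + 1 = 4.
  i=3: a_3=4, p_3 = 4*15 + 4 = 64, q_3 = 4*4 + 1 = 17.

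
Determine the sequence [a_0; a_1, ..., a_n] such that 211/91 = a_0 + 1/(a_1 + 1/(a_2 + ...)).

[2; 3, 7, 4]

Run the Euclidean algorithm on 211 and 91; the successive quotients are the partial quotients a_0, a_1, ... (each step inverts the fractional part left over by the previous one):
  211 = 2*91 + 29, so a_0 = 2.
  91 = 3*29 + 4, so a_1 = 3.
  29 = 7*4 + 1, so a_2 = 7.
  4 = 4*1 + 0, so a_3 = 4.
The remainder reaches 0 after 4 divisions, so the expansion has 4 partial quotients, read off in order.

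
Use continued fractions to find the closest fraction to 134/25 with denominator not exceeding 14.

Expand x = 134/25 as a continued fraction with the Euclidean algorithm:
  134 = 5*25 + 9, so a_0 = 5.
  25 = 2*9 + 7, so a_1 = 2.
  9 = 1*7 + 2, so a_2 = 1.
  7 = 3*2 + 1, so a_3 = 3.
  2 = 2*1 + 0, so a_4 = 2.
so x = [5; 2, 1, 3, 2].
Convergents (p_i = a_i*p_{i-1} + p_{i-2}, q_i = a_i*q_{i-1} + q_{i-2} with p_{-2}=0, p_{-1}=1, q_{-2}=1, q_{-1}=0), until the denominator exceeds 14:
  i=0: a_0=5, p_0 = 5*1 + 0 = 5, q_0 = 5*0 + 1 = 1.
  i=1: a_1=2, p_1 = 2*5 + 1 = 11, q_1 = 2*1 + 0 = 2.
  i=2: a_2=1, p_2 = 1*11 + 5 = 16, q_2 = 1*2 + 1 = 3.
  i=3: a_3=3, p_3 = 3*16 + 11 = 59, q_3 = 3*3 + 2 = 11.
  i=4: a_4=2, p_4 = 2*59 + 16 = 134, q_4 = 2*11 + 3 = 25.
q_4 = 25 > 14, so the last convergent with denominator <= 14 is p_3/q_3 = 59/11.
The closest fraction with denominator <= 14 is either p_3/q_3 or the intermediate fraction (k*p_3 + p_2)/(k*q_3 + q_2) with the largest k >= 1 whose denominator stays <= 14; these approach x as k grows, and every other convergent or intermediate fraction in range is farther away.
Largest k: floor((14 - q_2)/q_3) = floor((14 - 3)/11) = 1.
That gives (1*59 + 16)/(1*11 + 3) = 75/14.
Compare the errors: |x - 59/11| = |134*11 - 59*25|/(25*11) = 1/275, and |x - 75/14| = |134*14 - 75*25|/(25*14) = 1/350.
Cross-multiplying, 1*275 = 275 < 350 = 1*350, so 1/350 is smaller: the intermediate fraction 75/14 is closer to x than 59/11.

75/14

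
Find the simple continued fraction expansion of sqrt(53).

[7; (3, 1, 1, 3, 14)]

Write x_i = (sqrt(53) + m_i)/d_i with (m_0, d_0) = (0, 1). a_0 = floor(sqrt(53)) = 7, since 7^2 = 49 <= 53 < 64 = 8^2.
Iterate m_{i+1} = d_i*a_i - m_i, d_{i+1} = (53 - m_{i+1}^2)/d_i, a_{i+1} = floor((a_0 + m_{i+1})/d_{i+1}):
  m_1 = 1*7 - 0 = 7, d_1 = (53 - 7^2)/1 = 4/1 = 4, a_1 = floor((7 + 7)/4) = 3.
  m_2 = 4*3 - 7 = 5, d_2 = (53 - 5^2)/4 = 28/4 = 7, a_2 = floor((7 + 5)/7) = 1.
  m_3 = 7*1 - 5 = 2, d_3 = (53 - 2^2)/7 = 49/7 = 7, a_3 = floor((7 + 2)/7) = 1.
  m_4 = 7*1 - 2 = 5, d_4 = (53 - 5^2)/7 = 28/7 = 4, a_4 = floor((7 + 5)/4) = 3.
  m_5 = 4*3 - 5 = 7, d_5 = (53 - 7^2)/4 = 4/4 = 1, a_5 = floor((7 + 7)/1) = 14.
  m_6 = 1*14 - 7 = 7, d_6 = (53 - 7^2)/1 = 4/1 = 4: (m_6, d_6) = (m_1, d_1) = (7, 4), so from here the quotients repeat a_1, ..., a_5; the period length is 5.
Hence the expansion of sqrt(53) is a_0 = 7 followed by the repeating block 3, 1, 1, 3, 14 (period 5).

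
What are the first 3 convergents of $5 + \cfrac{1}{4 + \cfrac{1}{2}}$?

5/1, 21/4, 47/9

Using the convergent recurrence p_i = a_i*p_{i-1} + p_{i-2}, q_i = a_i*q_{i-1} + q_{i-2} with p_{-2}=0, p_{-1}=1, q_{-2}=1, q_{-1}=0:
  i=0: a_0=5, p_0 = 5*1 + 0 = 5, q_0 = 5*0 + 1 = 1.
  i=1: a_1=4, p_1 = 4*5 + 1 = 21, q_1 = 4*1 + 0 = 4.
  i=2: a_2=2, p_2 = 2*21 + 5 = 47, q_2 = 2*4 + 1 = 9.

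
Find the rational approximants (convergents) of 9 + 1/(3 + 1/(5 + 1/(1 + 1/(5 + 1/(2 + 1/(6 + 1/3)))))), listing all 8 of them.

9/1, 28/3, 149/16, 177/19, 1034/111, 2245/241, 14504/1557, 45757/4912

Using the convergent recurrence p_i = a_i*p_{i-1} + p_{i-2}, q_i = a_i*q_{i-1} + q_{i-2} with p_{-2}=0, p_{-1}=1, q_{-2}=1, q_{-1}=0:
  i=0: a_0=9, p_0 = 9*1 + 0 = 9, q_0 = 9*0 + 1 = 1.
  i=1: a_1=3, p_1 = 3*9 + 1 = 28, q_1 = 3*1 + 0 = 3.
  i=2: a_2=5, p_2 = 5*28 + 9 = 149, q_2 = 5*3 + 1 = 16.
  i=3: a_3=1, p_3 = 1*149 + 28 = 177, q_3 = 1*16 + 3 = 19.
  i=4: a_4=5, p_4 = 5*177 + 149 = 1034, q_4 = 5*19 + 16 = 111.
  i=5: a_5=2, p_5 = 2*1034 + 177 = 2245, q_5 = 2*111 + 19 = 241.
  i=6: a_6=6, p_6 = 6*2245 + 1034 = 14504, q_6 = 6*241 + 111 = 1557.
  i=7: a_7=3, p_7 = 3*14504 + 2245 = 45757, q_7 = 3*1557 + 241 = 4912.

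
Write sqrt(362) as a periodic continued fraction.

Write x_i = (sqrt(362) + m_i)/d_i with (m_0, d_0) = (0, 1). a_0 = floor(sqrt(362)) = 19, since 19^2 = 361 <= 362 < 400 = 20^2.
Iterate m_{i+1} = d_i*a_i - m_i, d_{i+1} = (362 - m_{i+1}^2)/d_i, a_{i+1} = floor((a_0 + m_{i+1})/d_{i+1}):
  m_1 = 1*19 - 0 = 19, d_1 = (362 - 19^2)/1 = 1/1 = 1, a_1 = floor((19 + 19)/1) = 38.
  m_2 = 1*38 - 19 = 19, d_2 = (362 - 19^2)/1 = 1/1 = 1: (m_2, d_2) = (m_1, d_1) = (19, 1), so from here the quotient a_1 repeats; the period length is 1.
Hence the expansion of sqrt(362) is a_0 = 19 followed by the repeating block 38 (period 1).

[19; (38)]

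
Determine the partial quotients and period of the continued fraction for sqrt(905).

[30; (12, 60)]

Write x_i = (sqrt(905) + m_i)/d_i with (m_0, d_0) = (0, 1). a_0 = floor(sqrt(905)) = 30, since 30^2 = 900 <= 905 < 961 = 31^2.
Iterate m_{i+1} = d_i*a_i - m_i, d_{i+1} = (905 - m_{i+1}^2)/d_i, a_{i+1} = floor((a_0 + m_{i+1})/d_{i+1}):
  m_1 = 1*30 - 0 = 30, d_1 = (905 - 30^2)/1 = 5/1 = 5, a_1 = floor((30 + 30)/5) = 12.
  m_2 = 5*12 - 30 = 30, d_2 = (905 - 30^2)/5 = 5/5 = 1, a_2 = floor((30 + 30)/1) = 60.
  m_3 = 1*60 - 30 = 30, d_3 = (905 - 30^2)/1 = 5/1 = 5: (m_3, d_3) = (m_1, d_1) = (30, 5), so from here the quotients repeat a_1, a_2; the period length is 2.
Hence the expansion of sqrt(905) is a_0 = 30 followed by the repeating block 12, 60 (period 2).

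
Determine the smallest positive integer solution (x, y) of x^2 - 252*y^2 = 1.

(x, y) = (127, 8)

First expand sqrt(252) as a continued fraction. With x_i = (sqrt(252) + m_i)/d_i and (m_0, d_0) = (0, 1): a_0 = floor(sqrt(252)) = 15, since 15^2 = 225 <= 252 < 256 = 16^2.
Iterate m_{i+1} = d_i*a_i - m_i, d_{i+1} = (252 - m_{i+1}^2)/d_i, a_{i+1} = floor((a_0 + m_{i+1})/d_{i+1}):
  m_1 = 1*15 - 0 = 15, d_1 = (252 - 15^2)/1 = 27/1 = 27, a_1 = floor((15 + 15)/27) = 1.
  m_2 = 27*1 - 15 = 12, d_2 = (252 - 12^2)/27 = 108/27 = 4, a_2 = floor((15 + 12)/4) = 6.
  m_3 = 4*6 - 12 = 12, d_3 = (252 - 12^2)/4 = 108/4 = 27, a_3 = floor((15 + 12)/27) = 1.
  m_4 = 27*1 - 12 = 15, d_4 = (252 - 15^2)/27 = 27/27 = 1, a_4 = floor((15 + 15)/1) = 30.
  m_5 = 1*30 - 15 = 15, d_5 = (252 - 15^2)/1 = 27/1 = 27: (m_5, d_5) = (m_1, d_1) = (15, 27), so from here the quotients repeat a_1, ..., a_4; the period length is 4.
So sqrt(252) = [15; (1, 6, 1, 30)] with period length k = 4.
k is even, so the fundamental solution of x^2 - 252y^2 = 1 is (p_{k-1}, q_{k-1}) = (p_3, q_3); compute convergents through index 3.
Convergents (p_i = a_i*p_{i-1} + p_{i-2}, q_i = a_i*q_{i-1} + q_{i-2} with p_{-2}=0, p_{-1}=1, q_{-2}=1, q_{-1}=0):
  i=0: a_0=15, p_0 = 15*1 + 0 = 15, q_0 = 15*0 + 1 = 1.
  i=1: a_1=1, p_1 = 1*15 + 1 = 16, q_1 = 1*1 + 0 = 1.
  i=2: a_2=6, p_2 = 6*16 + 15 = 111, q_2 = 6*1 + 1 = 7.
  i=3: a_3=1, p_3 = 1*111 + 16 = 127, q_3 = 1*7 + 1 = 8.
Check: 127^2 - 252*8^2 = 16129 - 16128 = 1, so (x, y) = (127, 8) solves the equation, and by the theorem it is the least positive solution.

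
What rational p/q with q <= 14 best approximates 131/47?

39/14

Expand x = 131/47 as a continued fraction with the Euclidean algorithm:
  131 = 2*47 + 37, so a_0 = 2.
  47 = 1*37 + 10, so a_1 = 1.
  37 = 3*10 + 7, so a_2 = 3.
  10 = 1*7 + 3, so a_3 = 1.
  7 = 2*3 + 1, so a_4 = 2.
  3 = 3*1 + 0, so a_5 = 3.
so x = [2; 1, 3, 1, 2, 3].
Convergents (p_i = a_i*p_{i-1} + p_{i-2}, q_i = a_i*q_{i-1} + q_{i-2} with p_{-2}=0, p_{-1}=1, q_{-2}=1, q_{-1}=0), until the denominator exceeds 14:
  i=0: a_0=2, p_0 = 2*1 + 0 = 2, q_0 = 2*0 + 1 = 1.
  i=1: a_1=1, p_1 = 1*2 + 1 = 3, q_1 = 1*1 + 0 = 1.
  i=2: a_2=3, p_2 = 3*3 + 2 = 11, q_2 = 3*1 + 1 = 4.
  i=3: a_3=1, p_3 = 1*11 + 3 = 14, q_3 = 1*4 + 1 = 5.
  i=4: a_4=2, p_4 = 2*14 + 11 = 39, q_4 = 2*5 + 4 = 14.
  i=5: a_5=3, p_5 = 3*39 + 14 = 131, q_5 = 3*14 + 5 = 47.
q_5 = 47 > 14, so the last convergent with denominator <= 14 is p_4/q_4 = 39/14.
The closest fraction with denominator <= 14 is either p_4/q_4 or the intermediate fraction (k*p_4 + p_3)/(k*q_4 + q_3) with the largest k >= 1 whose denominator stays <= 14; these approach x as k grows, and every other convergent or intermediate fraction in range is farther away.
Largest k: floor((14 - q_3)/q_4) = floor((14 - 5)/14) = 0.
Since k = 0, no intermediate fraction beyond p_4/q_4 has denominator <= 14, so the convergent 39/14 is the closest (its error is |131*14 - 39*47|/(47*14) = 1/658).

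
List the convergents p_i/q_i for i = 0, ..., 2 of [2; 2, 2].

Using the convergent recurrence p_i = a_i*p_{i-1} + p_{i-2}, q_i = a_i*q_{i-1} + q_{i-2} with p_{-2}=0, p_{-1}=1, q_{-2}=1, q_{-1}=0:
  i=0: a_0=2, p_0 = 2*1 + 0 = 2, q_0 = 2*0 + 1 = 1.
  i=1: a_1=2, p_1 = 2*2 + 1 = 5, q_1 = 2*1 + 0 = 2.
  i=2: a_2=2, p_2 = 2*5 + 2 = 12, q_2 = 2*2 + 1 = 5.

2/1, 5/2, 12/5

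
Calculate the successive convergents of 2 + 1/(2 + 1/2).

Using the convergent recurrence p_i = a_i*p_{i-1} + p_{i-2}, q_i = a_i*q_{i-1} + q_{i-2} with p_{-2}=0, p_{-1}=1, q_{-2}=1, q_{-1}=0:
  i=0: a_0=2, p_0 = 2*1 + 0 = 2, q_0 = 2*0 + 1 = 1.
  i=1: a_1=2, p_1 = 2*2 + 1 = 5, q_1 = 2*1 + 0 = 2.
  i=2: a_2=2, p_2 = 2*5 + 2 = 12, q_2 = 2*2 + 1 = 5.

2/1, 5/2, 12/5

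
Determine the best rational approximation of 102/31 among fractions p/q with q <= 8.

Expand x = 102/31 as a continued fraction with the Euclidean algorithm:
  102 = 3*31 + 9, so a_0 = 3.
  31 = 3*9 + 4, so a_1 = 3.
  9 = 2*4 + 1, so a_2 = 2.
  4 = 4*1 + 0, so a_3 = 4.
so x = [3; 3, 2, 4].
Convergents (p_i = a_i*p_{i-1} + p_{i-2}, q_i = a_i*q_{i-1} + q_{i-2} with p_{-2}=0, p_{-1}=1, q_{-2}=1, q_{-1}=0), until the denominator exceeds 8:
  i=0: a_0=3, p_0 = 3*1 + 0 = 3, q_0 = 3*0 + 1 = 1.
  i=1: a_1=3, p_1 = 3*3 + 1 = 10, q_1 = 3*1 + 0 = 3.
  i=2: a_2=2, p_2 = 2*10 + 3 = 23, q_2 = 2*3 + 1 = 7.
  i=3: a_3=4, p_3 = 4*23 + 10 = 102, q_3 = 4*7 + 3 = 31.
q_3 = 31 > 8, so the last convergent with denominator <= 8 is p_2/q_2 = 23/7.
The closest fraction with denominator <= 8 is either p_2/q_2 or the intermediate fraction (k*p_2 + p_1)/(k*q_2 + q_1) with the largest k >= 1 whose denominator stays <= 8; these approach x as k grows, and every other convergent or intermediate fraction in range is farther away.
Largest k: floor((8 - q_1)/q_2) = floor((8 - 3)/7) = 0.
Since k = 0, no intermediate fraction beyond p_2/q_2 has denominator <= 8, so the convergent 23/7 is the closest (its error is |102*7 - 23*31|/(31*7) = 1/217).

23/7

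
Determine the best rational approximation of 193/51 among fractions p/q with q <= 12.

34/9

Expand x = 193/51 as a continued fraction with the Euclidean algorithm:
  193 = 3*51 + 40, so a_0 = 3.
  51 = 1*40 + 11, so a_1 = 1.
  40 = 3*11 + 7, so a_2 = 3.
  11 = 1*7 + 4, so a_3 = 1.
  7 = 1*4 + 3, so a_4 = 1.
  4 = 1*3 + 1, so a_5 = 1.
  3 = 3*1 + 0, so a_6 = 3.
so x = [3; 1, 3, 1, 1, 1, 3].
Convergents (p_i = a_i*p_{i-1} + p_{i-2}, q_i = a_i*q_{i-1} + q_{i-2} with p_{-2}=0, p_{-1}=1, q_{-2}=1, q_{-1}=0), until the denominator exceeds 12:
  i=0: a_0=3, p_0 = 3*1 + 0 = 3, q_0 = 3*0 + 1 = 1.
  i=1: a_1=1, p_1 = 1*3 + 1 = 4, q_1 = 1*1 + 0 = 1.
  i=2: a_2=3, p_2 = 3*4 + 3 = 15, q_2 = 3*1 + 1 = 4.
  i=3: a_3=1, p_3 = 1*15 + 4 = 19, q_3 = 1*4 + 1 = 5.
  i=4: a_4=1, p_4 = 1*19 + 15 = 34, q_4 = 1*5 + 4 = 9.
  i=5: a_5=1, p_5 = 1*34 + 19 = 53, q_5 = 1*9 + 5 = 14.
q_5 = 14 > 12, so the last convergent with denominator <= 12 is p_4/q_4 = 34/9.
The closest fraction with denominator <= 12 is either p_4/q_4 or the intermediate fraction (k*p_4 + p_3)/(k*q_4 + q_3) with the largest k >= 1 whose denominator stays <= 12; these approach x as k grows, and every other convergent or intermediate fraction in range is farther away.
Largest k: floor((12 - q_3)/q_4) = floor((12 - 5)/9) = 0.
Since k = 0, no intermediate fraction beyond p_4/q_4 has denominator <= 12, so the convergent 34/9 is the closest (its error is |193*9 - 34*51|/(51*9) = 3/459).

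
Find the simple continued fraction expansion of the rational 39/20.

Run the Euclidean algorithm on 39 and 20; the successive quotients are the partial quotients a_0, a_1, ... (each step inverts the fractional part left over by the previous one):
  39 = 1*20 + 19, so a_0 = 1.
  20 = 1*19 + 1, so a_1 = 1.
  19 = 19*1 + 0, so a_2 = 19.
The remainder reaches 0 after 3 divisions, so the expansion has 3 partial quotients, read off in order.

[1; 1, 19]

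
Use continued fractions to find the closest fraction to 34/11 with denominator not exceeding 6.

19/6

Expand x = 34/11 as a continued fraction with the Euclidean algorithm:
  34 = 3*11 + 1, so a_0 = 3.
  11 = 11*1 + 0, so a_1 = 11.
so x = [3; 11].
Convergents (p_i = a_i*p_{i-1} + p_{i-2}, q_i = a_i*q_{i-1} + q_{i-2} with p_{-2}=0, p_{-1}=1, q_{-2}=1, q_{-1}=0), until the denominator exceeds 6:
  i=0: a_0=3, p_0 = 3*1 + 0 = 3, q_0 = 3*0 + 1 = 1.
  i=1: a_1=11, p_1 = 11*3 + 1 = 34, q_1 = 11*1 + 0 = 11.
q_1 = 11 > 6, so the last convergent with denominator <= 6 is p_0/q_0 = 3/1.
The closest fraction with denominator <= 6 is either p_0/q_0 or the intermediate fraction (k*p_0 + p_{-1})/(k*q_0 + q_{-1}) with the largest k >= 1 whose denominator stays <= 6; these approach x as k grows, and every other convergent or intermediate fraction in range is farther away.
Largest k: floor((6 - q_{-1})/q_0) = floor((6 - 0)/1) = 6 (using the seeds p_{-1} = 1, q_{-1} = 0).
That gives (6*3 + 1)/(6*1 + 0) = 19/6.
Compare the errors: |x - 3/1| = |34*1 - 3*11|/(11*1) = 1/11, and |x - 19/6| = |34*6 - 19*11|/(11*6) = 5/66.
Cross-multiplying, 5*11 = 55 < 66 = 1*66, so 5/66 is smaller: the intermediate fraction 19/6 is closer to x than 3/1.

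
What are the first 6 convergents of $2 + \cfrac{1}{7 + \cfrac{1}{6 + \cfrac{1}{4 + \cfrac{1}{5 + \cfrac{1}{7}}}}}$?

2/1, 15/7, 92/43, 383/179, 2007/938, 14432/6745

Using the convergent recurrence p_i = a_i*p_{i-1} + p_{i-2}, q_i = a_i*q_{i-1} + q_{i-2} with p_{-2}=0, p_{-1}=1, q_{-2}=1, q_{-1}=0:
  i=0: a_0=2, p_0 = 2*1 + 0 = 2, q_0 = 2*0 + 1 = 1.
  i=1: a_1=7, p_1 = 7*2 + 1 = 15, q_1 = 7*1 + 0 = 7.
  i=2: a_2=6, p_2 = 6*15 + 2 = 92, q_2 = 6*7 + 1 = 43.
  i=3: a_3=4, p_3 = 4*92 + 15 = 383, q_3 = 4*43 + 7 = 179.
  i=4: a_4=5, p_4 = 5*383 + 92 = 2007, q_4 = 5*179 + 43 = 938.
  i=5: a_5=7, p_5 = 7*2007 + 383 = 14432, q_5 = 7*938 + 179 = 6745.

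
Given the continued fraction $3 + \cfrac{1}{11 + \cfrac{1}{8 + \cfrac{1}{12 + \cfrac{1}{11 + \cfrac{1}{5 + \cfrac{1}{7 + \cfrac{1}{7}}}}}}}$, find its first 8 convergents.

Using the convergent recurrence p_i = a_i*p_{i-1} + p_{i-2}, q_i = a_i*q_{i-1} + q_{i-2} with p_{-2}=0, p_{-1}=1, q_{-2}=1, q_{-1}=0:
  i=0: a_0=3, p_0 = 3*1 + 0 = 3, q_0 = 3*0 + 1 = 1.
  i=1: a_1=11, p_1 = 11*3 + 1 = 34, q_1 = 11*1 + 0 = 11.
  i=2: a_2=8, p_2 = 8*34 + 3 = 275, q_2 = 8*11 + 1 = 89.
  i=3: a_3=12, p_3 = 12*275 + 34 = 3334, q_3 = 12*89 + 11 = 1079.
  i=4: a_4=11, p_4 = 11*3334 + 275 = 36949, q_4 = 11*1079 + 89 = 11958.
  i=5: a_5=5, p_5 = 5*36949 + 3334 = 188079, q_5 = 5*11958 + 1079 = 60869.
  i=6: a_6=7, p_6 = 7*188079 + 36949 = 1353502, q_6 = 7*60869 + 11958 = 438041.
  i=7: a_7=7, p_7 = 7*1353502 + 188079 = 9662593, q_7 = 7*438041 + 60869 = 3127156.

3/1, 34/11, 275/89, 3334/1079, 36949/11958, 188079/60869, 1353502/438041, 9662593/3127156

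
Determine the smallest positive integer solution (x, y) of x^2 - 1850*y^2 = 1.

First expand sqrt(1850) as a continued fraction. With x_i = (sqrt(1850) + m_i)/d_i and (m_0, d_0) = (0, 1): a_0 = floor(sqrt(1850)) = 43, since 43^2 = 1849 <= 1850 < 1936 = 44^2.
Iterate m_{i+1} = d_i*a_i - m_i, d_{i+1} = (1850 - m_{i+1}^2)/d_i, a_{i+1} = floor((a_0 + m_{i+1})/d_{i+1}):
  m_1 = 1*43 - 0 = 43, d_1 = (1850 - 43^2)/1 = 1/1 = 1, a_1 = floor((43 + 43)/1) = 86.
  m_2 = 1*86 - 43 = 43, d_2 = (1850 - 43^2)/1 = 1/1 = 1: (m_2, d_2) = (m_1, d_1) = (43, 1), so from here the quotient a_1 repeats; the period length is 1.
So sqrt(1850) = [43; (86)] with period length k = 1.
k is odd, so (p_{k-1}, q_{k-1}) only solves x^2 - 1850y^2 = -1 and the fundamental solution of x^2 - 1850y^2 = 1 is (p_{2k-1}, q_{2k-1}) = (p_1, q_1); compute convergents through index 1, running through the period twice.
Convergents (p_i = a_i*p_{i-1} + p_{i-2}, q_i = a_i*q_{i-1} + q_{i-2} with p_{-2}=0, p_{-1}=1, q_{-2}=1, q_{-1}=0):
  i=0: a_0=43, p_0 = 43*1 + 0 = 43, q_0 = 43*0 + 1 = 1.
  i=1: a_1=86, p_1 = 86*43 + 1 = 3699, q_1 = 86*1 + 0 = 86.
Indeed p_0^2 - 1850*q_0^2 = 1849 - 1850 = -1, not +1.
Check: 3699^2 - 1850*86^2 = 13682601 - 13682600 = 1, so (x, y) = (3699, 86) solves the equation, and by the theorem it is the least positive solution.

(x, y) = (3699, 86)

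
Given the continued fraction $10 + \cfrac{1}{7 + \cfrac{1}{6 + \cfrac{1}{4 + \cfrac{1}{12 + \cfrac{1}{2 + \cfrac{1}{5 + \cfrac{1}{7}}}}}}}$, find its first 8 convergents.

Using the convergent recurrence p_i = a_i*p_{i-1} + p_{i-2}, q_i = a_i*q_{i-1} + q_{i-2} with p_{-2}=0, p_{-1}=1, q_{-2}=1, q_{-1}=0:
  i=0: a_0=10, p_0 = 10*1 + 0 = 10, q_0 = 10*0 + 1 = 1.
  i=1: a_1=7, p_1 = 7*10 + 1 = 71, q_1 = 7*1 + 0 = 7.
  i=2: a_2=6, p_2 = 6*71 + 10 = 436, q_2 = 6*7 + 1 = 43.
  i=3: a_3=4, p_3 = 4*436 + 71 = 1815, q_3 = 4*43 + 7 = 179.
  i=4: a_4=12, p_4 = 12*1815 + 436 = 22216, q_4 = 12*179 + 43 = 2191.
  i=5: a_5=2, p_5 = 2*22216 + 1815 = 46247, q_5 = 2*2191 + 179 = 4561.
  i=6: a_6=5, p_6 = 5*46247 + 22216 = 253451, q_6 = 5*4561 + 2191 = 24996.
  i=7: a_7=7, p_7 = 7*253451 + 46247 = 1820404, q_7 = 7*24996 + 4561 = 179533.

10/1, 71/7, 436/43, 1815/179, 22216/2191, 46247/4561, 253451/24996, 1820404/179533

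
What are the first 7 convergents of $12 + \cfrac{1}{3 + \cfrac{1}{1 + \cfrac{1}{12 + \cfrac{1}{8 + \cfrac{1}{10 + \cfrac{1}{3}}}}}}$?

Using the convergent recurrence p_i = a_i*p_{i-1} + p_{i-2}, q_i = a_i*q_{i-1} + q_{i-2} with p_{-2}=0, p_{-1}=1, q_{-2}=1, q_{-1}=0:
  i=0: a_0=12, p_0 = 12*1 + 0 = 12, q_0 = 12*0 + 1 = 1.
  i=1: a_1=3, p_1 = 3*12 + 1 = 37, q_1 = 3*1 + 0 = 3.
  i=2: a_2=1, p_2 = 1*37 + 12 = 49, q_2 = 1*3 + 1 = 4.
  i=3: a_3=12, p_3 = 12*49 + 37 = 625, q_3 = 12*4 + 3 = 51.
  i=4: a_4=8, p_4 = 8*625 + 49 = 5049, q_4 = 8*51 + 4 = 412.
  i=5: a_5=10, p_5 = 10*5049 + 625 = 51115, q_5 = 10*412 + 51 = 4171.
  i=6: a_6=3, p_6 = 3*51115 + 5049 = 158394, q_6 = 3*4171 + 412 = 12925.

12/1, 37/3, 49/4, 625/51, 5049/412, 51115/4171, 158394/12925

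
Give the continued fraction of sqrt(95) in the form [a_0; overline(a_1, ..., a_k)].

[9; overline(1, 2, 1, 18)]

Write x_i = (sqrt(95) + m_i)/d_i with (m_0, d_0) = (0, 1). a_0 = floor(sqrt(95)) = 9, since 9^2 = 81 <= 95 < 100 = 10^2.
Iterate m_{i+1} = d_i*a_i - m_i, d_{i+1} = (95 - m_{i+1}^2)/d_i, a_{i+1} = floor((a_0 + m_{i+1})/d_{i+1}):
  m_1 = 1*9 - 0 = 9, d_1 = (95 - 9^2)/1 = 14/1 = 14, a_1 = floor((9 + 9)/14) = 1.
  m_2 = 14*1 - 9 = 5, d_2 = (95 - 5^2)/14 = 70/14 = 5, a_2 = floor((9 + 5)/5) = 2.
  m_3 = 5*2 - 5 = 5, d_3 = (95 - 5^2)/5 = 70/5 = 14, a_3 = floor((9 + 5)/14) = 1.
  m_4 = 14*1 - 5 = 9, d_4 = (95 - 9^2)/14 = 14/14 = 1, a_4 = floor((9 + 9)/1) = 18.
  m_5 = 1*18 - 9 = 9, d_5 = (95 - 9^2)/1 = 14/1 = 14: (m_5, d_5) = (m_1, d_1) = (9, 14), so from here the quotients repeat a_1, ..., a_4; the period length is 4.
Hence the expansion of sqrt(95) is a_0 = 9 followed by the repeating block 1, 2, 1, 18 (period 4).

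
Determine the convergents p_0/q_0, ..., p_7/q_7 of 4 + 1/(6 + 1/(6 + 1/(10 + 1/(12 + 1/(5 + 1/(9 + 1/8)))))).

Using the convergent recurrence p_i = a_i*p_{i-1} + p_{i-2}, q_i = a_i*q_{i-1} + q_{i-2} with p_{-2}=0, p_{-1}=1, q_{-2}=1, q_{-1}=0:
  i=0: a_0=4, p_0 = 4*1 + 0 = 4, q_0 = 4*0 + 1 = 1.
  i=1: a_1=6, p_1 = 6*4 + 1 = 25, q_1 = 6*1 + 0 = 6.
  i=2: a_2=6, p_2 = 6*25 + 4 = 154, q_2 = 6*6 + 1 = 37.
  i=3: a_3=10, p_3 = 10*154 + 25 = 1565, q_3 = 10*37 + 6 = 376.
  i=4: a_4=12, p_4 = 12*1565 + 154 = 18934, q_4 = 12*376 + 37 = 4549.
  i=5: a_5=5, p_5 = 5*18934 + 1565 = 96235, q_5 = 5*4549 + 376 = 23121.
  i=6: a_6=9, p_6 = 9*96235 + 18934 = 885049, q_6 = 9*23121 + 4549 = 212638.
  i=7: a_7=8, p_7 = 8*885049 + 96235 = 7176627, q_7 = 8*212638 + 23121 = 1724225.

4/1, 25/6, 154/37, 1565/376, 18934/4549, 96235/23121, 885049/212638, 7176627/1724225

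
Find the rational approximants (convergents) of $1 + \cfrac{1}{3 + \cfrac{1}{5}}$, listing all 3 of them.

Using the convergent recurrence p_i = a_i*p_{i-1} + p_{i-2}, q_i = a_i*q_{i-1} + q_{i-2} with p_{-2}=0, p_{-1}=1, q_{-2}=1, q_{-1}=0:
  i=0: a_0=1, p_0 = 1*1 + 0 = 1, q_0 = 1*0 + 1 = 1.
  i=1: a_1=3, p_1 = 3*1 + 1 = 4, q_1 = 3*1 + 0 = 3.
  i=2: a_2=5, p_2 = 5*4 + 1 = 21, q_2 = 5*3 + 1 = 16.

1/1, 4/3, 21/16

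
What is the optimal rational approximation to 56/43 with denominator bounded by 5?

Expand x = 56/43 as a continued fraction with the Euclidean algorithm:
  56 = 1*43 + 13, so a_0 = 1.
  43 = 3*13 + 4, so a_1 = 3.
  13 = 3*4 + 1, so a_2 = 3.
  4 = 4*1 + 0, so a_3 = 4.
so x = [1; 3, 3, 4].
Convergents (p_i = a_i*p_{i-1} + p_{i-2}, q_i = a_i*q_{i-1} + q_{i-2} with p_{-2}=0, p_{-1}=1, q_{-2}=1, q_{-1}=0), until the denominator exceeds 5:
  i=0: a_0=1, p_0 = 1*1 + 0 = 1, q_0 = 1*0 + 1 = 1.
  i=1: a_1=3, p_1 = 3*1 + 1 = 4, q_1 = 3*1 + 0 = 3.
  i=2: a_2=3, p_2 = 3*4 + 1 = 13, q_2 = 3*3 + 1 = 10.
q_2 = 10 > 5, so the last convergent with denominator <= 5 is p_1/q_1 = 4/3.
The closest fraction with denominator <= 5 is either p_1/q_1 or the intermediate fraction (k*p_1 + p_0)/(k*q_1 + q_0) with the largest k >= 1 whose denominator stays <= 5; these approach x as k grows, and every other convergent or intermediate fraction in range is farther away.
Largest k: floor((5 - q_0)/q_1) = floor((5 - 1)/3) = 1.
That gives (1*4 + 1)/(1*3 + 1) = 5/4.
Compare the errors: |x - 4/3| = |56*3 - 4*43|/(43*3) = 4/129, and |x - 5/4| = |56*4 - 5*43|/(43*4) = 9/172.
Cross-multiplying, 4*172 = 688 < 1161 = 9*129, so 4/129 is smaller: the convergent 4/3 is closer to x than 5/4.

4/3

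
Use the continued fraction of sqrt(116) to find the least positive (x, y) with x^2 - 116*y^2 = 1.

(x, y) = (9801, 910)

First expand sqrt(116) as a continued fraction. With x_i = (sqrt(116) + m_i)/d_i and (m_0, d_0) = (0, 1): a_0 = floor(sqrt(116)) = 10, since 10^2 = 100 <= 116 < 121 = 11^2.
Iterate m_{i+1} = d_i*a_i - m_i, d_{i+1} = (116 - m_{i+1}^2)/d_i, a_{i+1} = floor((a_0 + m_{i+1})/d_{i+1}):
  m_1 = 1*10 - 0 = 10, d_1 = (116 - 10^2)/1 = 16/1 = 16, a_1 = floor((10 + 10)/16) = 1.
  m_2 = 16*1 - 10 = 6, d_2 = (116 - 6^2)/16 = 80/16 = 5, a_2 = floor((10 + 6)/5) = 3.
  m_3 = 5*3 - 6 = 9, d_3 = (116 - 9^2)/5 = 35/5 = 7, a_3 = floor((10 + 9)/7) = 2.
  m_4 = 7*2 - 9 = 5, d_4 = (116 - 5^2)/7 = 91/7 = 13, a_4 = floor((10 + 5)/13) = 1.
  m_5 = 13*1 - 5 = 8, d_5 = (116 - 8^2)/13 = 52/13 = 4, a_5 = floor((10 + 8)/4) = 4.
  m_6 = 4*4 - 8 = 8, d_6 = (116 - 8^2)/4 = 52/4 = 13, a_6 = floor((10 + 8)/13) = 1.
  m_7 = 13*1 - 8 = 5, d_7 = (116 - 5^2)/13 = 91/13 = 7, a_7 = floor((10 + 5)/7) = 2.
  m_8 = 7*2 - 5 = 9, d_8 = (116 - 9^2)/7 = 35/7 = 5, a_8 = floor((10 + 9)/5) = 3.
  m_9 = 5*3 - 9 = 6, d_9 = (116 - 6^2)/5 = 80/5 = 16, a_9 = floor((10 + 6)/16) = 1.
  m_10 = 16*1 - 6 = 10, d_10 = (116 - 10^2)/16 = 16/16 = 1, a_10 = floor((10 + 10)/1) = 20.
  m_11 = 1*20 - 10 = 10, d_11 = (116 - 10^2)/1 = 16/1 = 16: (m_11, d_11) = (m_1, d_1) = (10, 16), so from here the quotients repeat a_1, ..., a_10; the period length is 10.
So sqrt(116) = [10; (1, 3, 2, 1, 4, 1, 2, 3, 1, 20)] with period length k = 10.
k is even, so the fundamental solution of x^2 - 116y^2 = 1 is (p_{k-1}, q_{k-1}) = (p_9, q_9); compute convergents through index 9.
Convergents (p_i = a_i*p_{i-1} + p_{i-2}, q_i = a_i*q_{i-1} + q_{i-2} with p_{-2}=0, p_{-1}=1, q_{-2}=1, q_{-1}=0):
  i=0: a_0=10, p_0 = 10*1 + 0 = 10, q_0 = 10*0 + 1 = 1.
  i=1: a_1=1, p_1 = 1*10 + 1 = 11, q_1 = 1*1 + 0 = 1.
  i=2: a_2=3, p_2 = 3*11 + 10 = 43, q_2 = 3*1 + 1 = 4.
  i=3: a_3=2, p_3 = 2*43 + 11 = 97, q_3 = 2*4 + 1 = 9.
  i=4: a_4=1, p_4 = 1*97 + 43 = 140, q_4 = 1*9 + 4 = 13.
  i=5: a_5=4, p_5 = 4*140 + 97 = 657, q_5 = 4*13 + 9 = 61.
  i=6: a_6=1, p_6 = 1*657 + 140 = 797, q_6 = 1*61 + 13 = 74.
  i=7: a_7=2, p_7 = 2*797 + 657 = 2251, q_7 = 2*74 + 61 = 209.
  i=8: a_8=3, p_8 = 3*2251 + 797 = 7550, q_8 = 3*209 + 74 = 701.
  i=9: a_9=1, p_9 = 1*7550 + 2251 = 9801, q_9 = 1*701 + 209 = 910.
Check: 9801^2 - 116*910^2 = 96059601 - 96059600 = 1, so (x, y) = (9801, 910) solves the equation, and by the theorem it is the least positive solution.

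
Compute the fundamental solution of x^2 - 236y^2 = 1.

(x, y) = (561799, 36570)

First expand sqrt(236) as a continued fraction. With x_i = (sqrt(236) + m_i)/d_i and (m_0, d_0) = (0, 1): a_0 = floor(sqrt(236)) = 15, since 15^2 = 225 <= 236 < 256 = 16^2.
Iterate m_{i+1} = d_i*a_i - m_i, d_{i+1} = (236 - m_{i+1}^2)/d_i, a_{i+1} = floor((a_0 + m_{i+1})/d_{i+1}):
  m_1 = 1*15 - 0 = 15, d_1 = (236 - 15^2)/1 = 11/1 = 11, a_1 = floor((15 + 15)/11) = 2.
  m_2 = 11*2 - 15 = 7, d_2 = (236 - 7^2)/11 = 187/11 = 17, a_2 = floor((15 + 7)/17) = 1.
  m_3 = 17*1 - 7 = 10, d_3 = (236 - 10^2)/17 = 136/17 = 8, a_3 = floor((15 + 10)/8) = 3.
  m_4 = 8*3 - 10 = 14, d_4 = (236 - 14^2)/8 = 40/8 = 5, a_4 = floor((15 + 14)/5) = 5.
  m_5 = 5*5 - 14 = 11, d_5 = (236 - 11^2)/5 = 115/5 = 23, a_5 = floor((15 + 11)/23) = 1.
  m_6 = 23*1 - 11 = 12, d_6 = (236 - 12^2)/23 = 92/23 = 4, a_6 = floor((15 + 12)/4) = 6.
  m_7 = 4*6 - 12 = 12, d_7 = (236 - 12^2)/4 = 92/4 = 23, a_7 = floor((15 + 12)/23) = 1.
  m_8 = 23*1 - 12 = 11, d_8 = (236 - 11^2)/23 = 115/23 = 5, a_8 = floor((15 + 11)/5) = 5.
  m_9 = 5*5 - 11 = 14, d_9 = (236 - 14^2)/5 = 40/5 = 8, a_9 = floor((15 + 14)/8) = 3.
  m_10 = 8*3 - 14 = 10, d_10 = (236 - 10^2)/8 = 136/8 = 17, a_10 = floor((15 + 10)/17) = 1.
  m_11 = 17*1 - 10 = 7, d_11 = (236 - 7^2)/17 = 187/17 = 11, a_11 = floor((15 + 7)/11) = 2.
  m_12 = 11*2 - 7 = 15, d_12 = (236 - 15^2)/11 = 11/11 = 1, a_12 = floor((15 + 15)/1) = 30.
  m_13 = 1*30 - 15 = 15, d_13 = (236 - 15^2)/1 = 11/1 = 11: (m_13, d_13) = (m_1, d_1) = (15, 11), so from here the quotients repeat a_1, ..., a_12; the period length is 12.
So sqrt(236) = [15; (2, 1, 3, 5, 1, 6, 1, 5, 3, 1, 2, 30)] with period length k = 12.
k is even, so the fundamental solution of x^2 - 236y^2 = 1 is (p_{k-1}, q_{k-1}) = (p_11, q_11); compute convergents through index 11.
Convergents (p_i = a_i*p_{i-1} + p_{i-2}, q_i = a_i*q_{i-1} + q_{i-2} with p_{-2}=0, p_{-1}=1, q_{-2}=1, q_{-1}=0):
  i=0: a_0=15, p_0 = 15*1 + 0 = 15, q_0 = 15*0 + 1 = 1.
  i=1: a_1=2, p_1 = 2*15 + 1 = 31, q_1 = 2*1 + 0 = 2.
  i=2: a_2=1, p_2 = 1*31 + 15 = 46, q_2 = 1*2 + 1 = 3.
  i=3: a_3=3, p_3 = 3*46 + 31 = 169, q_3 = 3*3 + 2 = 11.
  i=4: a_4=5, p_4 = 5*169 + 46 = 891, q_4 = 5*11 + 3 = 58.
  i=5: a_5=1, p_5 = 1*891 + 169 = 1060, q_5 = 1*58 + 11 = 69.
  i=6: a_6=6, p_6 = 6*1060 + 891 = 7251, q_6 = 6*69 + 58 = 472.
  i=7: a_7=1, p_7 = 1*7251 + 1060 = 8311, q_7 = 1*472 + 69 = 541.
  i=8: a_8=5, p_8 = 5*8311 + 7251 = 48806, q_8 = 5*541 + 472 = 3177.
  i=9: a_9=3, p_9 = 3*48806 + 8311 = 154729, q_9 = 3*3177 + 541 = 10072.
  i=10: a_10=1, p_10 = 1*154729 + 48806 = 203535, q_10 = 1*10072 + 3177 = 13249.
  i=11: a_11=2, p_11 = 2*203535 + 154729 = 561799, q_11 = 2*13249 + 10072 = 36570.
Check: 561799^2 - 236*36570^2 = 315618116401 - 315618116400 = 1, so (x, y) = (561799, 36570) solves the equation, and by the theorem it is the least positive solution.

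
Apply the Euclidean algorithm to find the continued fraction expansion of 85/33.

[2; 1, 1, 2, 1, 4]

Run the Euclidean algorithm on 85 and 33; the successive quotients are the partial quotients a_0, a_1, ... (each step inverts the fractional part left over by the previous one):
  85 = 2*33 + 19, so a_0 = 2.
  33 = 1*19 + 14, so a_1 = 1.
  19 = 1*14 + 5, so a_2 = 1.
  14 = 2*5 + 4, so a_3 = 2.
  5 = 1*4 + 1, so a_4 = 1.
  4 = 4*1 + 0, so a_5 = 4.
The remainder reaches 0 after 6 divisions, so the expansion has 6 partial quotients, read off in order.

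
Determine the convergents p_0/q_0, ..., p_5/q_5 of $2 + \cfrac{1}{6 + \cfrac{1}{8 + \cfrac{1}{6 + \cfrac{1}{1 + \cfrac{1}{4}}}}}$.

2/1, 13/6, 106/49, 649/300, 755/349, 3669/1696

Using the convergent recurrence p_i = a_i*p_{i-1} + p_{i-2}, q_i = a_i*q_{i-1} + q_{i-2} with p_{-2}=0, p_{-1}=1, q_{-2}=1, q_{-1}=0:
  i=0: a_0=2, p_0 = 2*1 + 0 = 2, q_0 = 2*0 + 1 = 1.
  i=1: a_1=6, p_1 = 6*2 + 1 = 13, q_1 = 6*1 + 0 = 6.
  i=2: a_2=8, p_2 = 8*13 + 2 = 106, q_2 = 8*6 + 1 = 49.
  i=3: a_3=6, p_3 = 6*106 + 13 = 649, q_3 = 6*49 + 6 = 300.
  i=4: a_4=1, p_4 = 1*649 + 106 = 755, q_4 = 1*300 + 49 = 349.
  i=5: a_5=4, p_5 = 4*755 + 649 = 3669, q_5 = 4*349 + 300 = 1696.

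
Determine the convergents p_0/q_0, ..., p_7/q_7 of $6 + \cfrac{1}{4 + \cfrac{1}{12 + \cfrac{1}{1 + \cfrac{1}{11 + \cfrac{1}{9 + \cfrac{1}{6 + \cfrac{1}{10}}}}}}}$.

6/1, 25/4, 306/49, 331/53, 3947/632, 35854/5741, 219071/35078, 2226564/356521

Using the convergent recurrence p_i = a_i*p_{i-1} + p_{i-2}, q_i = a_i*q_{i-1} + q_{i-2} with p_{-2}=0, p_{-1}=1, q_{-2}=1, q_{-1}=0:
  i=0: a_0=6, p_0 = 6*1 + 0 = 6, q_0 = 6*0 + 1 = 1.
  i=1: a_1=4, p_1 = 4*6 + 1 = 25, q_1 = 4*1 + 0 = 4.
  i=2: a_2=12, p_2 = 12*25 + 6 = 306, q_2 = 12*4 + 1 = 49.
  i=3: a_3=1, p_3 = 1*306 + 25 = 331, q_3 = 1*49 + 4 = 53.
  i=4: a_4=11, p_4 = 11*331 + 306 = 3947, q_4 = 11*53 + 49 = 632.
  i=5: a_5=9, p_5 = 9*3947 + 331 = 35854, q_5 = 9*632 + 53 = 5741.
  i=6: a_6=6, p_6 = 6*35854 + 3947 = 219071, q_6 = 6*5741 + 632 = 35078.
  i=7: a_7=10, p_7 = 10*219071 + 35854 = 2226564, q_7 = 10*35078 + 5741 = 356521.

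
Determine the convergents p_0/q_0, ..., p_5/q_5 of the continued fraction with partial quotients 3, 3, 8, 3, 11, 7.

3/1, 10/3, 83/25, 259/78, 2932/883, 20783/6259

Using the convergent recurrence p_i = a_i*p_{i-1} + p_{i-2}, q_i = a_i*q_{i-1} + q_{i-2} with p_{-2}=0, p_{-1}=1, q_{-2}=1, q_{-1}=0:
  i=0: a_0=3, p_0 = 3*1 + 0 = 3, q_0 = 3*0 + 1 = 1.
  i=1: a_1=3, p_1 = 3*3 + 1 = 10, q_1 = 3*1 + 0 = 3.
  i=2: a_2=8, p_2 = 8*10 + 3 = 83, q_2 = 8*3 + 1 = 25.
  i=3: a_3=3, p_3 = 3*83 + 10 = 259, q_3 = 3*25 + 3 = 78.
  i=4: a_4=11, p_4 = 11*259 + 83 = 2932, q_4 = 11*78 + 25 = 883.
  i=5: a_5=7, p_5 = 7*2932 + 259 = 20783, q_5 = 7*883 + 78 = 6259.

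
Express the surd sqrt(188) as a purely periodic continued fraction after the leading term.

Write x_i = (sqrt(188) + m_i)/d_i with (m_0, d_0) = (0, 1). a_0 = floor(sqrt(188)) = 13, since 13^2 = 169 <= 188 < 196 = 14^2.
Iterate m_{i+1} = d_i*a_i - m_i, d_{i+1} = (188 - m_{i+1}^2)/d_i, a_{i+1} = floor((a_0 + m_{i+1})/d_{i+1}):
  m_1 = 1*13 - 0 = 13, d_1 = (188 - 13^2)/1 = 19/1 = 19, a_1 = floor((13 + 13)/19) = 1.
  m_2 = 19*1 - 13 = 6, d_2 = (188 - 6^2)/19 = 152/19 = 8, a_2 = floor((13 + 6)/8) = 2.
  m_3 = 8*2 - 6 = 10, d_3 = (188 - 10^2)/8 = 88/8 = 11, a_3 = floor((13 + 10)/11) = 2.
  m_4 = 11*2 - 10 = 12, d_4 = (188 - 12^2)/11 = 44/11 = 4, a_4 = floor((13 + 12)/4) = 6.
  m_5 = 4*6 - 12 = 12, d_5 = (188 - 12^2)/4 = 44/4 = 11, a_5 = floor((13 + 12)/11) = 2.
  m_6 = 11*2 - 12 = 10, d_6 = (188 - 10^2)/11 = 88/11 = 8, a_6 = floor((13 + 10)/8) = 2.
  m_7 = 8*2 - 10 = 6, d_7 = (188 - 6^2)/8 = 152/8 = 19, a_7 = floor((13 + 6)/19) = 1.
  m_8 = 19*1 - 6 = 13, d_8 = (188 - 13^2)/19 = 19/19 = 1, a_8 = floor((13 + 13)/1) = 26.
  m_9 = 1*26 - 13 = 13, d_9 = (188 - 13^2)/1 = 19/1 = 19: (m_9, d_9) = (m_1, d_1) = (13, 19), so from here the quotients repeat a_1, ..., a_8; the period length is 8.
Hence the expansion of sqrt(188) is a_0 = 13 followed by the repeating block 1, 2, 2, 6, 2, 2, 1, 26 (period 8).

[13; (1, 2, 2, 6, 2, 2, 1, 26)]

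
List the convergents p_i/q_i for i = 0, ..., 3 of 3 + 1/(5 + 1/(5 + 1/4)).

3/1, 16/5, 83/26, 348/109

Using the convergent recurrence p_i = a_i*p_{i-1} + p_{i-2}, q_i = a_i*q_{i-1} + q_{i-2} with p_{-2}=0, p_{-1}=1, q_{-2}=1, q_{-1}=0:
  i=0: a_0=3, p_0 = 3*1 + 0 = 3, q_0 = 3*0 + 1 = 1.
  i=1: a_1=5, p_1 = 5*3 + 1 = 16, q_1 = 5*1 + 0 = 5.
  i=2: a_2=5, p_2 = 5*16 + 3 = 83, q_2 = 5*5 + 1 = 26.
  i=3: a_3=4, p_3 = 4*83 + 16 = 348, q_3 = 4*26 + 5 = 109.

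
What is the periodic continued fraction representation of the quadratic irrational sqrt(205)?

Write x_i = (sqrt(205) + m_i)/d_i with (m_0, d_0) = (0, 1). a_0 = floor(sqrt(205)) = 14, since 14^2 = 196 <= 205 < 225 = 15^2.
Iterate m_{i+1} = d_i*a_i - m_i, d_{i+1} = (205 - m_{i+1}^2)/d_i, a_{i+1} = floor((a_0 + m_{i+1})/d_{i+1}):
  m_1 = 1*14 - 0 = 14, d_1 = (205 - 14^2)/1 = 9/1 = 9, a_1 = floor((14 + 14)/9) = 3.
  m_2 = 9*3 - 14 = 13, d_2 = (205 - 13^2)/9 = 36/9 = 4, a_2 = floor((14 + 13)/4) = 6.
  m_3 = 4*6 - 13 = 11, d_3 = (205 - 11^2)/4 = 84/4 = 21, a_3 = floor((14 + 11)/21) = 1.
  m_4 = 21*1 - 11 = 10, d_4 = (205 - 10^2)/21 = 105/21 = 5, a_4 = floor((14 + 10)/5) = 4.
  m_5 = 5*4 - 10 = 10, d_5 = (205 - 10^2)/5 = 105/5 = 21, a_5 = floor((14 + 10)/21) = 1.
  m_6 = 21*1 - 10 = 11, d_6 = (205 - 11^2)/21 = 84/21 = 4, a_6 = floor((14 + 11)/4) = 6.
  m_7 = 4*6 - 11 = 13, d_7 = (205 - 13^2)/4 = 36/4 = 9, a_7 = floor((14 + 13)/9) = 3.
  m_8 = 9*3 - 13 = 14, d_8 = (205 - 14^2)/9 = 9/9 = 1, a_8 = floor((14 + 14)/1) = 28.
  m_9 = 1*28 - 14 = 14, d_9 = (205 - 14^2)/1 = 9/1 = 9: (m_9, d_9) = (m_1, d_1) = (14, 9), so from here the quotients repeat a_1, ..., a_8; the period length is 8.
Hence the expansion of sqrt(205) is a_0 = 14 followed by the repeating block 3, 6, 1, 4, 1, 6, 3, 28 (period 8).

[14; (3, 6, 1, 4, 1, 6, 3, 28)]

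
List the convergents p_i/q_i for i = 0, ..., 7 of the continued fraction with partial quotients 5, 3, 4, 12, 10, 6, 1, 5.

Using the convergent recurrence p_i = a_i*p_{i-1} + p_{i-2}, q_i = a_i*q_{i-1} + q_{i-2} with p_{-2}=0, p_{-1}=1, q_{-2}=1, q_{-1}=0:
  i=0: a_0=5, p_0 = 5*1 + 0 = 5, q_0 = 5*0 + 1 = 1.
  i=1: a_1=3, p_1 = 3*5 + 1 = 16, q_1 = 3*1 + 0 = 3.
  i=2: a_2=4, p_2 = 4*16 + 5 = 69, q_2 = 4*3 + 1 = 13.
  i=3: a_3=12, p_3 = 12*69 + 16 = 844, q_3 = 12*13 + 3 = 159.
  i=4: a_4=10, p_4 = 10*844 + 69 = 8509, q_4 = 10*159 + 13 = 1603.
  i=5: a_5=6, p_5 = 6*8509 + 844 = 51898, q_5 = 6*1603 + 159 = 9777.
  i=6: a_6=1, p_6 = 1*51898 + 8509 = 60407, q_6 = 1*9777 + 1603 = 11380.
  i=7: a_7=5, p_7 = 5*60407 + 51898 = 353933, q_7 = 5*11380 + 9777 = 66677.

5/1, 16/3, 69/13, 844/159, 8509/1603, 51898/9777, 60407/11380, 353933/66677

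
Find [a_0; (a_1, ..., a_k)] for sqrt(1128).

[33; (1, 1, 2, 2, 2, 1, 1, 66)]

Write x_i = (sqrt(1128) + m_i)/d_i with (m_0, d_0) = (0, 1). a_0 = floor(sqrt(1128)) = 33, since 33^2 = 1089 <= 1128 < 1156 = 34^2.
Iterate m_{i+1} = d_i*a_i - m_i, d_{i+1} = (1128 - m_{i+1}^2)/d_i, a_{i+1} = floor((a_0 + m_{i+1})/d_{i+1}):
  m_1 = 1*33 - 0 = 33, d_1 = (1128 - 33^2)/1 = 39/1 = 39, a_1 = floor((33 + 33)/39) = 1.
  m_2 = 39*1 - 33 = 6, d_2 = (1128 - 6^2)/39 = 1092/39 = 28, a_2 = floor((33 + 6)/28) = 1.
  m_3 = 28*1 - 6 = 22, d_3 = (1128 - 22^2)/28 = 644/28 = 23, a_3 = floor((33 + 22)/23) = 2.
  m_4 = 23*2 - 22 = 24, d_4 = (1128 - 24^2)/23 = 552/23 = 24, a_4 = floor((33 + 24)/24) = 2.
  m_5 = 24*2 - 24 = 24, d_5 = (1128 - 24^2)/24 = 552/24 = 23, a_5 = floor((33 + 24)/23) = 2.
  m_6 = 23*2 - 24 = 22, d_6 = (1128 - 22^2)/23 = 644/23 = 28, a_6 = floor((33 + 22)/28) = 1.
  m_7 = 28*1 - 22 = 6, d_7 = (1128 - 6^2)/28 = 1092/28 = 39, a_7 = floor((33 + 6)/39) = 1.
  m_8 = 39*1 - 6 = 33, d_8 = (1128 - 33^2)/39 = 39/39 = 1, a_8 = floor((33 + 33)/1) = 66.
  m_9 = 1*66 - 33 = 33, d_9 = (1128 - 33^2)/1 = 39/1 = 39: (m_9, d_9) = (m_1, d_1) = (33, 39), so from here the quotients repeat a_1, ..., a_8; the period length is 8.
Hence the expansion of sqrt(1128) is a_0 = 33 followed by the repeating block 1, 1, 2, 2, 2, 1, 1, 66 (period 8).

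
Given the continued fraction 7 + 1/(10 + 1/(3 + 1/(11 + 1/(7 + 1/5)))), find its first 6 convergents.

Using the convergent recurrence p_i = a_i*p_{i-1} + p_{i-2}, q_i = a_i*q_{i-1} + q_{i-2} with p_{-2}=0, p_{-1}=1, q_{-2}=1, q_{-1}=0:
  i=0: a_0=7, p_0 = 7*1 + 0 = 7, q_0 = 7*0 + 1 = 1.
  i=1: a_1=10, p_1 = 10*7 + 1 = 71, q_1 = 10*1 + 0 = 10.
  i=2: a_2=3, p_2 = 3*71 + 7 = 220, q_2 = 3*10 + 1 = 31.
  i=3: a_3=11, p_3 = 11*220 + 71 = 2491, q_3 = 11*31 + 10 = 351.
  i=4: a_4=7, p_4 = 7*2491 + 220 = 17657, q_4 = 7*351 + 31 = 2488.
  i=5: a_5=5, p_5 = 5*17657 + 2491 = 90776, q_5 = 5*2488 + 351 = 12791.

7/1, 71/10, 220/31, 2491/351, 17657/2488, 90776/12791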